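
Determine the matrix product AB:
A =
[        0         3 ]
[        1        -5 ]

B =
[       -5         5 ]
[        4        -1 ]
AB =
[       12        -3 ]
[      -25        10 ]

Matrix multiplication: (AB)[i][j] = sum over k of A[i][k] * B[k][j].
  (AB)[0][0] = (0)*(-5) + (3)*(4) = 12
  (AB)[0][1] = (0)*(5) + (3)*(-1) = -3
  (AB)[1][0] = (1)*(-5) + (-5)*(4) = -25
  (AB)[1][1] = (1)*(5) + (-5)*(-1) = 10
AB =
[       12        -3 ]
[      -25        10 ]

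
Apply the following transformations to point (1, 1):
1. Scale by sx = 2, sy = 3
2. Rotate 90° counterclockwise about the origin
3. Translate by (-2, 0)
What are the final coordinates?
(-5, 2)

Step 1: Scale → (2, 3)
Step 2: Rotate 90° → (-3, 2)
Step 3: Translate → (-5, 2)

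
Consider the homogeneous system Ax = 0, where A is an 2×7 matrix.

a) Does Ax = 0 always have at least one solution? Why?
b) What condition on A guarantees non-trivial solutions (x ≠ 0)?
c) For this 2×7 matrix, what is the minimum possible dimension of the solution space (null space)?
a) Yes, x = 0 is always a solution. b) When A has linearly dependent columns (rank < n). c) Minimum nullity = 5.

a) x = 0 satisfies A·0 = 0, so the zero vector is always a solution.
b) Non-trivial solutions exist iff the columns of A are linearly dependent, equivalently rank(A) < n (the number of columns).
c) By rank-nullity, rank(A) + nullity(A) = n = 7. Since A has only 2 rows, rank(A) ≤ 2, so nullity(A) ≥ 7 - 2 = 5.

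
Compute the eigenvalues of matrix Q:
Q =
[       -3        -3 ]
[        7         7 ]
λ = 0, 4

Solve det(Q - λI) = 0. For a 2×2 matrix the characteristic equation is λ² - (trace)λ + det = 0.
trace(Q) = a + d = -3 + 7 = 4.
det(Q) = a*d - b*c = (-3)*(7) - (-3)*(7) = -21 + 21 = 0.
Characteristic equation: λ² - (4)λ + (0) = 0.
Discriminant = (4)² - 4*(0) = 16 - 0 = 16.
λ = (4 ± √16) / 2 = (4 ± 4) / 2 = 0, 4.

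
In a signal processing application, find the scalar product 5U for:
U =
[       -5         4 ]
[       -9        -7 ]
5U =
[      -25        20 ]
[      -45       -35 ]

Scalar multiplication is elementwise: (5U)[i][j] = 5 * U[i][j].
  (5U)[0][0] = 5 * (-5) = -25
  (5U)[0][1] = 5 * (4) = 20
  (5U)[1][0] = 5 * (-9) = -45
  (5U)[1][1] = 5 * (-7) = -35
5U =
[      -25        20 ]
[      -45       -35 ]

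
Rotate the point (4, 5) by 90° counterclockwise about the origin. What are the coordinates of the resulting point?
(-5, 4)

Rotation matrix R(θ) = [[cos θ, -sin θ], [sin θ, cos θ]]; for θ = 90°:
R = [[0, -1], [1, 0]]
Result: R × [4, 5]ᵀ = [0·4 + (-1)·5, 1·4 + (0)·5]ᵀ = (-5, 4)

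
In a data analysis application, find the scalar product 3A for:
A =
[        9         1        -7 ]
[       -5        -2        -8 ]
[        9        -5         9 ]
3A =
[       27         3       -21 ]
[      -15        -6       -24 ]
[       27       -15        27 ]

Scalar multiplication is elementwise: (3A)[i][j] = 3 * A[i][j].
  (3A)[0][0] = 3 * (9) = 27
  (3A)[0][1] = 3 * (1) = 3
  (3A)[0][2] = 3 * (-7) = -21
  (3A)[1][0] = 3 * (-5) = -15
  (3A)[1][1] = 3 * (-2) = -6
  (3A)[1][2] = 3 * (-8) = -24
  (3A)[2][0] = 3 * (9) = 27
  (3A)[2][1] = 3 * (-5) = -15
  (3A)[2][2] = 3 * (9) = 27
3A =
[       27         3       -21 ]
[      -15        -6       -24 ]
[       27       -15        27 ]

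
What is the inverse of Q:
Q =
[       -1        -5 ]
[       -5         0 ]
det(Q) = -25
Q⁻¹ =
[        0      -1/5 ]
[     -1/5      1/25 ]

For a 2×2 matrix Q = [[a, b], [c, d]] with det(Q) ≠ 0, Q⁻¹ = (1/det(Q)) * [[d, -b], [-c, a]].
det(Q) = (-1)*(0) - (-5)*(-5) = 0 - 25 = -25.
Q⁻¹ = (1/-25) * [[0, 5], [5, -1]].
Dividing each entry by -25 and reducing:
Q⁻¹ =
[        0      -1/5 ]
[     -1/5      1/25 ]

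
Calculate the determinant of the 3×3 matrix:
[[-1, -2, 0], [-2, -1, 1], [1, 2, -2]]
6

Expansion along first row:
det = -1·det([[-1,1],[2,-2]]) - -2·det([[-2,1],[1,-2]]) + 0·det([[-2,-1],[1,2]])
    = -1·(-1·-2 - 1·2) - -2·(-2·-2 - 1·1) + 0·(-2·2 - -1·1)
    = -1·0 - -2·3 + 0·-3
    = 0 + 6 + 0 = 6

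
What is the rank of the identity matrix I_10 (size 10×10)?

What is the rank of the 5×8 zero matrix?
rank(I_10) = 10, rank(0) = 0

The identity I_10 has 10 columns that are the standard basis vectors e_1, …, e_10. These are linearly independent, so all 10 columns are pivots and rank(I_10) = 10.
The 5×8 zero matrix has every entry zero, so every row is the zero row and there are no pivots; rank(0) = 0.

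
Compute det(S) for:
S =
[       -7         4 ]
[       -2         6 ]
det(S) = -34

For a 2×2 matrix [[a, b], [c, d]], det = a*d - b*c.
det(S) = (-7)*(6) - (4)*(-2) = -42 + 8 = -34.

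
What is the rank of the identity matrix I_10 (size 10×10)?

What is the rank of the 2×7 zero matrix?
rank(I_10) = 10, rank(0) = 0

The identity I_10 has 10 columns that are the standard basis vectors e_1, …, e_10. These are linearly independent, so all 10 columns are pivots and rank(I_10) = 10.
The 2×7 zero matrix has every entry zero, so every row is the zero row and there are no pivots; rank(0) = 0.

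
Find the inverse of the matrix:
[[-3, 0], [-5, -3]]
[[-1/3, 0], [5/9, -1/3]]

For [[a,b],[c,d]], inverse = (1/det)·[[d,-b],[-c,a]]
det = -3·-3 - 0·-5 = 9
Inverse = (1/9)·[[-3, 0], [5, -3]]
        = [[-1/3, 0], [5/9, -1/3]]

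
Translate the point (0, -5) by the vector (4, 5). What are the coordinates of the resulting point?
(4, 0)

Translation by (4, 5):
x' = 0 + 4 = 4
y' = -5 + 5 = 0
Homogeneous matrix: [[1, 0, 4], [0, 1, 5], [0, 0, 1]]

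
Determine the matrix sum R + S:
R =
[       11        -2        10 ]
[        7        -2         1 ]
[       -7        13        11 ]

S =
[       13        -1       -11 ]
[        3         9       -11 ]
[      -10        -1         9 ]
R + S =
[       24        -3        -1 ]
[       10         7       -10 ]
[      -17        12        20 ]

Matrix addition is elementwise: (R+S)[i][j] = R[i][j] + S[i][j].
  (R+S)[0][0] = (11) + (13) = 24
  (R+S)[0][1] = (-2) + (-1) = -3
  (R+S)[0][2] = (10) + (-11) = -1
  (R+S)[1][0] = (7) + (3) = 10
  (R+S)[1][1] = (-2) + (9) = 7
  (R+S)[1][2] = (1) + (-11) = -10
  (R+S)[2][0] = (-7) + (-10) = -17
  (R+S)[2][1] = (13) + (-1) = 12
  (R+S)[2][2] = (11) + (9) = 20
R + S =
[       24        -3        -1 ]
[       10         7       -10 ]
[      -17        12        20 ]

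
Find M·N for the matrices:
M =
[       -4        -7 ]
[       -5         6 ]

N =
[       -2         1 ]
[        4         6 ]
MN =
[      -20       -46 ]
[       34        31 ]

Matrix multiplication: (MN)[i][j] = sum over k of M[i][k] * N[k][j].
  (MN)[0][0] = (-4)*(-2) + (-7)*(4) = -20
  (MN)[0][1] = (-4)*(1) + (-7)*(6) = -46
  (MN)[1][0] = (-5)*(-2) + (6)*(4) = 34
  (MN)[1][1] = (-5)*(1) + (6)*(6) = 31
MN =
[      -20       -46 ]
[       34        31 ]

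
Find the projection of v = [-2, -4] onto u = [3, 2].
[-42/13, -28/13]

The projection of v onto u is proj_u(v) = ((v·u) / (u·u)) · u.
v·u = (-2)*(3) + (-4)*(2) = -14.
u·u = (3)*(3) + (2)*(2) = 13.
coefficient = -14 / 13 = -14/13.
proj_u(v) = -14/13 · [3, 2] = [-42/13, -28/13].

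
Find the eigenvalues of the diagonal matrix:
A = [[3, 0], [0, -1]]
λ₁ = 3, λ₂ = -1

The characteristic polynomial of A is det(A - λI) = (3 - λ)(-1 - λ) = 0.
The roots are λ = 3 and λ = -1, so the eigenvalues are the diagonal entries.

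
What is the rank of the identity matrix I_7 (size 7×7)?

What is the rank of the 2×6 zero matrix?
rank(I_7) = 7, rank(0) = 0

The identity I_7 has 7 columns that are the standard basis vectors e_1, …, e_7. These are linearly independent, so all 7 columns are pivots and rank(I_7) = 7.
The 2×6 zero matrix has every entry zero, so every row is the zero row and there are no pivots; rank(0) = 0.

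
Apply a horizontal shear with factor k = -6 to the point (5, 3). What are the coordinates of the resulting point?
(-13, 3)

Shear matrix for horizontal shear with factor k = -6:
[[1, -6], [0, 1]]
Result: (5, 3) → (-13, 3)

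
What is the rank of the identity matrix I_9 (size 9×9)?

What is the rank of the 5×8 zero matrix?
rank(I_9) = 9, rank(0) = 0

The identity I_9 has 9 columns that are the standard basis vectors e_1, …, e_9. These are linearly independent, so all 9 columns are pivots and rank(I_9) = 9.
The 5×8 zero matrix has every entry zero, so every row is the zero row and there are no pivots; rank(0) = 0.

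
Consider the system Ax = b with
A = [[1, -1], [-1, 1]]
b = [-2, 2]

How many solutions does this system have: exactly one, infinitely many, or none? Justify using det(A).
Infinitely many solutions

det(A) = (1)*(1) - (-1)*(-1) = 0, so A is singular (column 2 is -1 times column 1).
b = [-2, 2] = -2 * column 1 of A, so b lies in the column space of A.
A singular matrix whose right-hand side is in its column space gives a 1-parameter family of solutions — infinitely many.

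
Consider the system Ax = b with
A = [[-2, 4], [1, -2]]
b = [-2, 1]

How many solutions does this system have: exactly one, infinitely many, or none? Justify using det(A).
Infinitely many solutions

det(A) = (-2)*(-2) - (4)*(1) = 0, so A is singular (column 2 is -2 times column 1).
b = [-2, 1] = 1 * column 1 of A, so b lies in the column space of A.
A singular matrix whose right-hand side is in its column space gives a 1-parameter family of solutions — infinitely many.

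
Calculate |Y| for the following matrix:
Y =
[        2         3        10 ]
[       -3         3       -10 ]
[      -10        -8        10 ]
det(Y) = 830

Expand along row 0 (cofactor expansion): det(Y) = a*(e*i - f*h) - b*(d*i - f*g) + c*(d*h - e*g), where the 3×3 is [[a, b, c], [d, e, f], [g, h, i]].
Minor M_00 = (3)*(10) - (-10)*(-8) = 30 - 80 = -50.
Minor M_01 = (-3)*(10) - (-10)*(-10) = -30 - 100 = -130.
Minor M_02 = (-3)*(-8) - (3)*(-10) = 24 + 30 = 54.
det(Y) = (2)*(-50) - (3)*(-130) + (10)*(54) = -100 + 390 + 540 = 830.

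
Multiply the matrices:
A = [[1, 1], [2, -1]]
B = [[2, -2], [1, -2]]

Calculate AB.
[[3, -4], [3, -2]]

Each entry (i,j) of AB = sum over k of A[i][k]*B[k][j].
(AB)[0][0] = (1)*(2) + (1)*(1) = 3
(AB)[0][1] = (1)*(-2) + (1)*(-2) = -4
(AB)[1][0] = (2)*(2) + (-1)*(1) = 3
(AB)[1][1] = (2)*(-2) + (-1)*(-2) = -2
AB = [[3, -4], [3, -2]]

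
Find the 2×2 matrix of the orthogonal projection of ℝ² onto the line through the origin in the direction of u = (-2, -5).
[[4/29, 10/29], [10/29, 25/29]]

The orthogonal projection onto the line spanned by a nonzero vector u = (a, b) has matrix P = (u uᵀ) / (uᵀ u) = (1/(a² + b²)) · [[a², ab], [ab, b²]].
Here u = (-2, -5), so a² + b² = 4 + 25 = 29.
P = (1/29) · [[4, 10], [10, 25]] = [[4/29, 10/29], [10/29, 25/29]].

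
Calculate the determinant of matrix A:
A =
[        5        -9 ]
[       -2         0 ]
det(A) = -18

For a 2×2 matrix [[a, b], [c, d]], det = a*d - b*c.
det(A) = (5)*(0) - (-9)*(-2) = 0 - 18 = -18.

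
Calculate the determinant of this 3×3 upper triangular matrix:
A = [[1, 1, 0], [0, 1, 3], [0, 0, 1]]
1

The determinant of a triangular matrix is the product of its diagonal entries (the off-diagonal entries above the diagonal do not affect it).
det(A) = (1) * (1) * (1) = 1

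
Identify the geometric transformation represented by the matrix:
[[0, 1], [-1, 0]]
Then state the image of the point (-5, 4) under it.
rotation by 90° clockwise (i.e., 270° counterclockwise); image of (-5, 4) is (4, 5)

This matches the form [[cos θ, -sin θ], [sin θ, cos θ]] of a rotation matrix; reading off cos θ and sin θ gives the angle.
The matrix [[0, 1], [-1, 0]] represents: rotation by 90° clockwise (i.e., 270° counterclockwise).
Applying it to (-5, 4): [0·-5 + 1·4, -1·-5 + 0·4] = (4, 5).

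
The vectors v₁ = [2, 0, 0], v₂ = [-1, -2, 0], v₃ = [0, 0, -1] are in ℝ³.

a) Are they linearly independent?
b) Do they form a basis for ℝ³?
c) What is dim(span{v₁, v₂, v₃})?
Yes independent, yes basis, dim = 3

Stack v₁, v₂, v₃ as rows of a 3×3 matrix.
[[2, 0, 0]; [-1, -2, 0]; [0, 0, -1]] is already lower triangular with nonzero diagonal entries (2, -2, -1), so its determinant is the product of the diagonal entries, det = (2)·(-2)·(-1) = 4 ≠ 0, and the rows are linearly independent.
Three linearly independent vectors in ℝ³ form a basis for ℝ³, so dim(span{v₁,v₂,v₃}) = 3.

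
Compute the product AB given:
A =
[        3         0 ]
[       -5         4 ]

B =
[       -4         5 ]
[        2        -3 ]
AB =
[      -12        15 ]
[       28       -37 ]

Matrix multiplication: (AB)[i][j] = sum over k of A[i][k] * B[k][j].
  (AB)[0][0] = (3)*(-4) + (0)*(2) = -12
  (AB)[0][1] = (3)*(5) + (0)*(-3) = 15
  (AB)[1][0] = (-5)*(-4) + (4)*(2) = 28
  (AB)[1][1] = (-5)*(5) + (4)*(-3) = -37
AB =
[      -12        15 ]
[       28       -37 ]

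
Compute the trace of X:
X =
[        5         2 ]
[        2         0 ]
tr(X) = 5 + 0 = 5

The trace of a square matrix is the sum of its diagonal entries.
Diagonal entries of X: X[0][0] = 5, X[1][1] = 0.
tr(X) = 5 + 0 = 5.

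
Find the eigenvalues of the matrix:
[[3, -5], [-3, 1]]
λ = -2 and λ = 6

Characteristic equation: det(A - λI) = 0
λ² - (trace)λ + (det) = 0
λ² - (4)λ + (-12) = 0
λ² - 4λ - 12 = 0
Solving: λ = -2, 6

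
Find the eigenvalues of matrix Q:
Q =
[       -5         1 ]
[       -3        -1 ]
λ = -4, -2

Solve det(Q - λI) = 0. For a 2×2 matrix the characteristic equation is λ² - (trace)λ + det = 0.
trace(Q) = a + d = -5 - 1 = -6.
det(Q) = a*d - b*c = (-5)*(-1) - (1)*(-3) = 5 + 3 = 8.
Characteristic equation: λ² - (-6)λ + (8) = 0.
Discriminant = (-6)² - 4*(8) = 36 - 32 = 4.
λ = (-6 ± √4) / 2 = (-6 ± 2) / 2 = -4, -2.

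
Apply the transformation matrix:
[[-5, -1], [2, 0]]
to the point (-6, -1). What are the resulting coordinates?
(31, -12)

Matrix multiplication:
[[-5, -1], [2, 0]] × [-6, -1]ᵀ
= [-5×-6 + -1×-1, 2×-6 + 0×-1]ᵀ
= [31.0000, -12.0000]ᵀ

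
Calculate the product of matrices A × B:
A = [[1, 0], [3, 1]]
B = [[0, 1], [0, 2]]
[[0, 1], [0, 5]]

Matrix multiplication:
C[0][0] = 1×0 + 0×0 = 0
C[0][1] = 1×1 + 0×2 = 1
C[1][0] = 3×0 + 1×0 = 0
C[1][1] = 3×1 + 1×2 = 5
Result: [[0, 1], [0, 5]]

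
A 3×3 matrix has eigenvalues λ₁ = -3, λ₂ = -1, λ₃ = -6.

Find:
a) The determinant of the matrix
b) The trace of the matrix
det = -18, trace = -10

Two standard eigenvalue identities:
- det(A) equals the product of the eigenvalues (counted with multiplicity).
- trace(A) equals the sum of the eigenvalues.
det(A) = (-3)*(-1)*(-6) = -18.
trace(A) = -3 - 1 - 6 = -10.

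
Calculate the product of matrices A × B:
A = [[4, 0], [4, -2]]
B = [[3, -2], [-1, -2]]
[[12, -8], [14, -4]]

Matrix multiplication:
C[0][0] = 4×3 + 0×-1 = 12
C[0][1] = 4×-2 + 0×-2 = -8
C[1][0] = 4×3 + -2×-1 = 14
C[1][1] = 4×-2 + -2×-2 = -4
Result: [[12, -8], [14, -4]]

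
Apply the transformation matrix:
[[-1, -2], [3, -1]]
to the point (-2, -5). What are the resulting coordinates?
(12, -1)

Matrix multiplication:
[[-1, -2], [3, -1]] × [-2, -5]ᵀ
= [-1×-2 + -2×-5, 3×-2 + -1×-5]ᵀ
= [12.0000, -1.0000]ᵀ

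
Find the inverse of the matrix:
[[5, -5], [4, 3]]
[[3/35, 1/7], [-4/35, 1/7]]

For [[a,b],[c,d]], inverse = (1/det)·[[d,-b],[-c,a]]
det = 5·3 - -5·4 = 35
Inverse = (1/35)·[[3, 5], [-4, 5]]
        = [[3/35, 1/7], [-4/35, 1/7]]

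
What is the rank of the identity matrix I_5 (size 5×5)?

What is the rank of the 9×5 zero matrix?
rank(I_5) = 5, rank(0) = 0

The identity I_5 has 5 columns that are the standard basis vectors e_1, …, e_5. These are linearly independent, so all 5 columns are pivots and rank(I_5) = 5.
The 9×5 zero matrix has every entry zero, so every row is the zero row and there are no pivots; rank(0) = 0.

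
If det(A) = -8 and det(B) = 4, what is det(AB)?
-32

Use the multiplicative property of determinants: det(AB) = det(A)*det(B).
det(AB) = (-8)*(4) = -32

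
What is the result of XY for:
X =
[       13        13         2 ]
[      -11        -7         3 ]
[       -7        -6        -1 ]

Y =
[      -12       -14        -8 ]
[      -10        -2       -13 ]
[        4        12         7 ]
XY =
[     -278      -184      -259 ]
[      214       204       200 ]
[      140        98       127 ]

Matrix multiplication: (XY)[i][j] = sum over k of X[i][k] * Y[k][j].
  (XY)[0][0] = (13)*(-12) + (13)*(-10) + (2)*(4) = -278
  (XY)[0][1] = (13)*(-14) + (13)*(-2) + (2)*(12) = -184
  (XY)[0][2] = (13)*(-8) + (13)*(-13) + (2)*(7) = -259
  (XY)[1][0] = (-11)*(-12) + (-7)*(-10) + (3)*(4) = 214
  (XY)[1][1] = (-11)*(-14) + (-7)*(-2) + (3)*(12) = 204
  (XY)[1][2] = (-11)*(-8) + (-7)*(-13) + (3)*(7) = 200
  (XY)[2][0] = (-7)*(-12) + (-6)*(-10) + (-1)*(4) = 140
  (XY)[2][1] = (-7)*(-14) + (-6)*(-2) + (-1)*(12) = 98
  (XY)[2][2] = (-7)*(-8) + (-6)*(-13) + (-1)*(7) = 127
XY =
[     -278      -184      -259 ]
[      214       204       200 ]
[      140        98       127 ]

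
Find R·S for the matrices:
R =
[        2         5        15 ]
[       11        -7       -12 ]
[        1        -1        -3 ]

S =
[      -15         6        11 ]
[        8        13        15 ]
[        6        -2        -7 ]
RS =
[      100        47        -8 ]
[     -293        -1       100 ]
[      -41        -1        17 ]

Matrix multiplication: (RS)[i][j] = sum over k of R[i][k] * S[k][j].
  (RS)[0][0] = (2)*(-15) + (5)*(8) + (15)*(6) = 100
  (RS)[0][1] = (2)*(6) + (5)*(13) + (15)*(-2) = 47
  (RS)[0][2] = (2)*(11) + (5)*(15) + (15)*(-7) = -8
  (RS)[1][0] = (11)*(-15) + (-7)*(8) + (-12)*(6) = -293
  (RS)[1][1] = (11)*(6) + (-7)*(13) + (-12)*(-2) = -1
  (RS)[1][2] = (11)*(11) + (-7)*(15) + (-12)*(-7) = 100
  (RS)[2][0] = (1)*(-15) + (-1)*(8) + (-3)*(6) = -41
  (RS)[2][1] = (1)*(6) + (-1)*(13) + (-3)*(-2) = -1
  (RS)[2][2] = (1)*(11) + (-1)*(15) + (-3)*(-7) = 17
RS =
[      100        47        -8 ]
[     -293        -1       100 ]
[      -41        -1        17 ]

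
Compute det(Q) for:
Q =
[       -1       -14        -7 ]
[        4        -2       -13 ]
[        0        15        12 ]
det(Q) = 81

Expand along row 0 (cofactor expansion): det(Q) = a*(e*i - f*h) - b*(d*i - f*g) + c*(d*h - e*g), where the 3×3 is [[a, b, c], [d, e, f], [g, h, i]].
Minor M_00 = (-2)*(12) - (-13)*(15) = -24 + 195 = 171.
Minor M_01 = (4)*(12) - (-13)*(0) = 48 - 0 = 48.
Minor M_02 = (4)*(15) - (-2)*(0) = 60 - 0 = 60.
det(Q) = (-1)*(171) - (-14)*(48) + (-7)*(60) = -171 + 672 - 420 = 81.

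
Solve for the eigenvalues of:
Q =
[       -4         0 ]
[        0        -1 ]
λ = -4, -1

Solve det(Q - λI) = 0. For a 2×2 matrix the characteristic equation is λ² - (trace)λ + det = 0.
trace(Q) = a + d = -4 - 1 = -5.
det(Q) = a*d - b*c = (-4)*(-1) - (0)*(0) = 4 - 0 = 4.
Characteristic equation: λ² - (-5)λ + (4) = 0.
Discriminant = (-5)² - 4*(4) = 25 - 16 = 9.
λ = (-5 ± √9) / 2 = (-5 ± 3) / 2 = -4, -1.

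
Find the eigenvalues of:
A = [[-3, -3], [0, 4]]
λ = -3, 4

Solve det(A - λI) = 0. For a 2×2 matrix this is λ² - (trace)λ + det = 0.
trace(A) = -3 + 4 = 1.
det(A) = (-3)*(4) - (-3)*(0) = -12 - 0 = -12.
Characteristic equation: λ² - (1)λ + (-12) = 0.
Discriminant: (1)² - 4*(-12) = 1 + 48 = 49.
Roots: λ = (1 ± √49) / 2 = -3, 4.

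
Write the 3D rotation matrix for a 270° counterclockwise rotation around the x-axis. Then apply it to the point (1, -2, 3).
R = [[1, 0, 0], [0, 0, 1], [0, -1, 0]]; R·(1, -2, 3) = (1, 3, 2)

Rotation matrix for 270° around x-axis:
cos(270°) = 0, sin(270°) = -1
R = [[1, 0, 0], [0, 0, 1], [0, -1, 0]]
Apply to (1, -2, 3): R·[1, -2, 3]ᵀ = (1, 3, 2)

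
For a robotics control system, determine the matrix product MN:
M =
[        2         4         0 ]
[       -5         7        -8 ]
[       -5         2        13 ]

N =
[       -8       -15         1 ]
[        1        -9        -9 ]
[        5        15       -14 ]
MN =
[      -12       -66       -34 ]
[        7      -108        44 ]
[      107       252      -205 ]

Matrix multiplication: (MN)[i][j] = sum over k of M[i][k] * N[k][j].
  (MN)[0][0] = (2)*(-8) + (4)*(1) + (0)*(5) = -12
  (MN)[0][1] = (2)*(-15) + (4)*(-9) + (0)*(15) = -66
  (MN)[0][2] = (2)*(1) + (4)*(-9) + (0)*(-14) = -34
  (MN)[1][0] = (-5)*(-8) + (7)*(1) + (-8)*(5) = 7
  (MN)[1][1] = (-5)*(-15) + (7)*(-9) + (-8)*(15) = -108
  (MN)[1][2] = (-5)*(1) + (7)*(-9) + (-8)*(-14) = 44
  (MN)[2][0] = (-5)*(-8) + (2)*(1) + (13)*(5) = 107
  (MN)[2][1] = (-5)*(-15) + (2)*(-9) + (13)*(15) = 252
  (MN)[2][2] = (-5)*(1) + (2)*(-9) + (13)*(-14) = -205
MN =
[      -12       -66       -34 ]
[        7      -108        44 ]
[      107       252      -205 ]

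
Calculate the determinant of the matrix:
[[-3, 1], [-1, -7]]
22

For a 2×2 matrix [[a, b], [c, d]], det = ad - bc
det = (-3)(-7) - (1)(-1) = 21 - -1 = 22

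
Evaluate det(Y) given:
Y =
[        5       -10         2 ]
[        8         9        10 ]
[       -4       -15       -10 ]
det(Y) = -268

Expand along row 0 (cofactor expansion): det(Y) = a*(e*i - f*h) - b*(d*i - f*g) + c*(d*h - e*g), where the 3×3 is [[a, b, c], [d, e, f], [g, h, i]].
Minor M_00 = (9)*(-10) - (10)*(-15) = -90 + 150 = 60.
Minor M_01 = (8)*(-10) - (10)*(-4) = -80 + 40 = -40.
Minor M_02 = (8)*(-15) - (9)*(-4) = -120 + 36 = -84.
det(Y) = (5)*(60) - (-10)*(-40) + (2)*(-84) = 300 - 400 - 168 = -268.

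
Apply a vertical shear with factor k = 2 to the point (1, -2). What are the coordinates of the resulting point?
(1, 0)

Shear matrix for vertical shear with factor k = 2:
[[1, 0], [2, 1]]
Result: (1, -2) → (1, 0)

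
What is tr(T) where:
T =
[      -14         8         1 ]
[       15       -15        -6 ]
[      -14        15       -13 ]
tr(T) = -14 - 15 - 13 = -42

The trace of a square matrix is the sum of its diagonal entries.
Diagonal entries of T: T[0][0] = -14, T[1][1] = -15, T[2][2] = -13.
tr(T) = -14 - 15 - 13 = -42.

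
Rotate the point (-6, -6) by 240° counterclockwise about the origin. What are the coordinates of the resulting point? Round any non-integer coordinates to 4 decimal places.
(-2.1962, 8.1962)

Rotation matrix R(θ) = [[cos θ, -sin θ], [sin θ, cos θ]]; for θ = 240°:
R = [[-1/2, √3/2], [-√3/2, -1/2]]
Result: R × [-6, -6]ᵀ = [-1/2·-6 + (√3/2)·-6, -√3/2·-6 + (-1/2)·-6]ᵀ = (-2.1962, 8.1962)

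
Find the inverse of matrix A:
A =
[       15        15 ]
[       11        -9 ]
det(A) = -300
A⁻¹ =
[    3/100      1/20 ]
[   11/300     -1/20 ]

For a 2×2 matrix A = [[a, b], [c, d]] with det(A) ≠ 0, A⁻¹ = (1/det(A)) * [[d, -b], [-c, a]].
det(A) = (15)*(-9) - (15)*(11) = -135 - 165 = -300.
A⁻¹ = (1/-300) * [[-9, -15], [-11, 15]].
Dividing each entry by -300 and reducing:
A⁻¹ =
[    3/100      1/20 ]
[   11/300     -1/20 ]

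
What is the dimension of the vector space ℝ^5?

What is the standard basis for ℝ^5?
Dimension = 5; standard basis = {e_1, e_2, e_3, e_4, e_5}

ℝ^5 is the space of 5-tuples of real numbers; its dimension is 5.
The standard basis consists of 5 vectors: e_1, e_2, e_3, e_4, e_5, where e_i is the vector with 1 in position i and 0 elsewhere.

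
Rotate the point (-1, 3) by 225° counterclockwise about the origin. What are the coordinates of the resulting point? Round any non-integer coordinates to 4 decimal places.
(2.8284, -1.4142)

Rotation matrix R(θ) = [[cos θ, -sin θ], [sin θ, cos θ]]; for θ = 225°:
R = [[-√2/2, √2/2], [-√2/2, -√2/2]]
Result: R × [-1, 3]ᵀ = [-√2/2·-1 + (√2/2)·3, -√2/2·-1 + (-√2/2)·3]ᵀ = (2.8284, -1.4142)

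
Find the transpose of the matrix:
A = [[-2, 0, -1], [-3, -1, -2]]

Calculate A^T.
[[-2, -3], [0, -1], [-1, -2]]

The transpose sends entry (i,j) to (j,i); rows become columns.
Row 0 of A: [-2, 0, -1] -> column 0 of A^T.
Row 1 of A: [-3, -1, -2] -> column 1 of A^T.
A^T = [[-2, -3], [0, -1], [-1, -2]]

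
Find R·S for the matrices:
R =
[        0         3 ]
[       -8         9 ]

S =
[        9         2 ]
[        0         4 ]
RS =
[        0        12 ]
[      -72        20 ]

Matrix multiplication: (RS)[i][j] = sum over k of R[i][k] * S[k][j].
  (RS)[0][0] = (0)*(9) + (3)*(0) = 0
  (RS)[0][1] = (0)*(2) + (3)*(4) = 12
  (RS)[1][0] = (-8)*(9) + (9)*(0) = -72
  (RS)[1][1] = (-8)*(2) + (9)*(4) = 20
RS =
[        0        12 ]
[      -72        20 ]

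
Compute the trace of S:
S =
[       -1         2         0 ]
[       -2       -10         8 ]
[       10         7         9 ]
tr(S) = -1 - 10 + 9 = -2

The trace of a square matrix is the sum of its diagonal entries.
Diagonal entries of S: S[0][0] = -1, S[1][1] = -10, S[2][2] = 9.
tr(S) = -1 - 10 + 9 = -2.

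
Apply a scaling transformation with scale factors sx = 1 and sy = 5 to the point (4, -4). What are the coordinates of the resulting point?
(4, -20)

Scaling matrix:
[[1, 0], [0, 5]]
Result: (4 × 1, -4 × 5) = (4, -20)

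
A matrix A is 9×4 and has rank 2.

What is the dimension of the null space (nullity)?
2

The rank-nullity theorem for an m×n matrix states:
rank(A) + nullity(A) = n (the number of columns).
Here n = 4 and rank(A) = 2, so nullity(A) = 4 - 2 = 2.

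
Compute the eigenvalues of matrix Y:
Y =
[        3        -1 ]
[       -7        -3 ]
λ = -4, 4

Solve det(Y - λI) = 0. For a 2×2 matrix the characteristic equation is λ² - (trace)λ + det = 0.
trace(Y) = a + d = 3 - 3 = 0.
det(Y) = a*d - b*c = (3)*(-3) - (-1)*(-7) = -9 - 7 = -16.
Characteristic equation: λ² - (0)λ + (-16) = 0.
Discriminant = (0)² - 4*(-16) = 0 + 64 = 64.
λ = (0 ± √64) / 2 = (0 ± 8) / 2 = -4, 4.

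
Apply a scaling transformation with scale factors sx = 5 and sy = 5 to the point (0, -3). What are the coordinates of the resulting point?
(0, -15)

Scaling matrix:
[[5, 0], [0, 5]]
Result: (0 × 5, -3 × 5) = (0, -15)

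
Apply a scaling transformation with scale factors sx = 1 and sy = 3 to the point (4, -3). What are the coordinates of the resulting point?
(4, -9)

Scaling matrix:
[[1, 0], [0, 3]]
Result: (4 × 1, -3 × 3) = (4, -9)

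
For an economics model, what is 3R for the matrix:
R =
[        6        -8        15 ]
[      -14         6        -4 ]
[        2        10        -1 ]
3R =
[       18       -24        45 ]
[      -42        18       -12 ]
[        6        30        -3 ]

Scalar multiplication is elementwise: (3R)[i][j] = 3 * R[i][j].
  (3R)[0][0] = 3 * (6) = 18
  (3R)[0][1] = 3 * (-8) = -24
  (3R)[0][2] = 3 * (15) = 45
  (3R)[1][0] = 3 * (-14) = -42
  (3R)[1][1] = 3 * (6) = 18
  (3R)[1][2] = 3 * (-4) = -12
  (3R)[2][0] = 3 * (2) = 6
  (3R)[2][1] = 3 * (10) = 30
  (3R)[2][2] = 3 * (-1) = -3
3R =
[       18       -24        45 ]
[      -42        18       -12 ]
[        6        30        -3 ]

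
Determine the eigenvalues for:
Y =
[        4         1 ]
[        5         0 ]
λ = -1, 5

Solve det(Y - λI) = 0. For a 2×2 matrix the characteristic equation is λ² - (trace)λ + det = 0.
trace(Y) = a + d = 4 + 0 = 4.
det(Y) = a*d - b*c = (4)*(0) - (1)*(5) = 0 - 5 = -5.
Characteristic equation: λ² - (4)λ + (-5) = 0.
Discriminant = (4)² - 4*(-5) = 16 + 20 = 36.
λ = (4 ± √36) / 2 = (4 ± 6) / 2 = -1, 5.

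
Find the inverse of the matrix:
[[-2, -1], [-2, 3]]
[[-3/8, -1/8], [-1/4, 1/4]]

For [[a,b],[c,d]], inverse = (1/det)·[[d,-b],[-c,a]]
det = -2·3 - -1·-2 = -8
Inverse = (1/-8)·[[3, 1], [2, -2]]
        = [[-3/8, -1/8], [-1/4, 1/4]]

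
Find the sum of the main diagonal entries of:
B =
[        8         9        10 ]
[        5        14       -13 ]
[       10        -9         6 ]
tr(B) = 8 + 14 + 6 = 28

The trace of a square matrix is the sum of its diagonal entries.
Diagonal entries of B: B[0][0] = 8, B[1][1] = 14, B[2][2] = 6.
tr(B) = 8 + 14 + 6 = 28.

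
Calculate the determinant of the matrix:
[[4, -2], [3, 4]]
22

For a 2×2 matrix [[a, b], [c, d]], det = ad - bc
det = (4)(4) - (-2)(3) = 16 - -6 = 22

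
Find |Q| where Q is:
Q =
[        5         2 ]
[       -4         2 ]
det(Q) = 18

For a 2×2 matrix [[a, b], [c, d]], det = a*d - b*c.
det(Q) = (5)*(2) - (2)*(-4) = 10 + 8 = 18.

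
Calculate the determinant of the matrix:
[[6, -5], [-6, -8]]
-78

For a 2×2 matrix [[a, b], [c, d]], det = ad - bc
det = (6)(-8) - (-5)(-6) = -48 - 30 = -78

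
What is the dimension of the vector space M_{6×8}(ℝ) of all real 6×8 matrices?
Dimension = 48

A real 6×8 matrix is determined by its 6·8 = 48 independent entries.
A standard basis is {E_ij : 1 ≤ i ≤ 6, 1 ≤ j ≤ 8}, where E_ij has a 1 in position (i, j) and 0 elsewhere — there are 48 such matrices, and they are linearly independent and span M_{6×8}(ℝ).
Therefore dim(M_{6×8}(ℝ)) = 48.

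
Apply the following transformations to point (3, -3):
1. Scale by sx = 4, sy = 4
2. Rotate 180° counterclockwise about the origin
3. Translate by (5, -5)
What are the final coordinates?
(-7, 7)

Step 1: Scale → (12, -12)
Step 2: Rotate 180° → (-12, 12)
Step 3: Translate → (-7, 7)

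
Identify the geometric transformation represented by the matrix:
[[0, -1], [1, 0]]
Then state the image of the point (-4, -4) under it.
rotation by 90° counterclockwise; image of (-4, -4) is (4, -4)

This matches the form [[cos θ, -sin θ], [sin θ, cos θ]] of a rotation matrix; reading off cos θ and sin θ gives the angle.
The matrix [[0, -1], [1, 0]] represents: rotation by 90° counterclockwise.
Applying it to (-4, -4): [0·-4 + -1·-4, 1·-4 + 0·-4] = (4, -4).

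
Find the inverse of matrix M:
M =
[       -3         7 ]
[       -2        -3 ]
det(M) = 23
M⁻¹ =
[    -3/23     -7/23 ]
[     2/23     -3/23 ]

For a 2×2 matrix M = [[a, b], [c, d]] with det(M) ≠ 0, M⁻¹ = (1/det(M)) * [[d, -b], [-c, a]].
det(M) = (-3)*(-3) - (7)*(-2) = 9 + 14 = 23.
M⁻¹ = (1/23) * [[-3, -7], [2, -3]].
Dividing each entry by 23 and reducing:
M⁻¹ =
[    -3/23     -7/23 ]
[     2/23     -3/23 ]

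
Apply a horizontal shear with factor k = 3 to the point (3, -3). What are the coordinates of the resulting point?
(-6, -3)

Shear matrix for horizontal shear with factor k = 3:
[[1, 3], [0, 1]]
Result: (3, -3) → (-6, -3)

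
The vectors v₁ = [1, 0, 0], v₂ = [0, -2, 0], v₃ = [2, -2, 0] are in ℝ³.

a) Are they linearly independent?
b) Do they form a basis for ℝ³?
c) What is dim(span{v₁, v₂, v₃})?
Not independent, not a basis, dim(span) = 2

Check whether v₃ can be written as a linear combination of v₁ and v₂.
v₃ = (2)·v₁ + (1)·v₂ = [2, -2, 0], so the three vectors are linearly dependent.
Thus they do not form a basis for ℝ³, and dim(span{v₁, v₂, v₃}) = 2 (spanned by v₁ and v₂).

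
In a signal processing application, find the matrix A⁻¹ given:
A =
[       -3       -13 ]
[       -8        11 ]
det(A) = -137
A⁻¹ =
[  -11/137   -13/137 ]
[   -8/137     3/137 ]

For a 2×2 matrix A = [[a, b], [c, d]] with det(A) ≠ 0, A⁻¹ = (1/det(A)) * [[d, -b], [-c, a]].
det(A) = (-3)*(11) - (-13)*(-8) = -33 - 104 = -137.
A⁻¹ = (1/-137) * [[11, 13], [8, -3]].
Dividing each entry by -137 and reducing:
A⁻¹ =
[  -11/137   -13/137 ]
[   -8/137     3/137 ]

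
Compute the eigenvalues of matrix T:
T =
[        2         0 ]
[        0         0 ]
λ = 0, 2

Solve det(T - λI) = 0. For a 2×2 matrix the characteristic equation is λ² - (trace)λ + det = 0.
trace(T) = a + d = 2 + 0 = 2.
det(T) = a*d - b*c = (2)*(0) - (0)*(0) = 0 - 0 = 0.
Characteristic equation: λ² - (2)λ + (0) = 0.
Discriminant = (2)² - 4*(0) = 4 - 0 = 4.
λ = (2 ± √4) / 2 = (2 ± 2) / 2 = 0, 2.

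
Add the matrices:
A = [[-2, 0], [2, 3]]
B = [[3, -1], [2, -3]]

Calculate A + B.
[[1, -1], [4, 0]]

Add corresponding elements:
(-2)+(3)=1
(0)+(-1)=-1
(2)+(2)=4
(3)+(-3)=0
A + B = [[1, -1], [4, 0]]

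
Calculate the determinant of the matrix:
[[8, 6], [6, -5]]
-76

For a 2×2 matrix [[a, b], [c, d]], det = ad - bc
det = (8)(-5) - (6)(6) = -40 - 36 = -76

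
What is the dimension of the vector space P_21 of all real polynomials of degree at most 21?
Dimension = 22

A polynomial of degree at most 21 can be written as a₀ + a₁x + a₂x² + … + a_21x^21, with 22 free coefficients a₀, …, a_21.
The set {1, x, x², …, x^21} is a basis: it spans P_21 (every such polynomial is a linear combination of these) and is linearly independent (a polynomial is zero iff all its coefficients are zero).
Therefore dim(P_21) = 21 + 1 = 22.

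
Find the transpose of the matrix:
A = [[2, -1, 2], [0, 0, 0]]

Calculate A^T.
[[2, 0], [-1, 0], [2, 0]]

The transpose sends entry (i,j) to (j,i); rows become columns.
Row 0 of A: [2, -1, 2] -> column 0 of A^T.
Row 1 of A: [0, 0, 0] -> column 1 of A^T.
A^T = [[2, 0], [-1, 0], [2, 0]]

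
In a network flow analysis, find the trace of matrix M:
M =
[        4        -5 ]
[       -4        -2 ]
tr(M) = 4 - 2 = 2

The trace of a square matrix is the sum of its diagonal entries.
Diagonal entries of M: M[0][0] = 4, M[1][1] = -2.
tr(M) = 4 - 2 = 2.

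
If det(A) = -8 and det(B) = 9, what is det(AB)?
-72

Use the multiplicative property of determinants: det(AB) = det(A)*det(B).
det(AB) = (-8)*(9) = -72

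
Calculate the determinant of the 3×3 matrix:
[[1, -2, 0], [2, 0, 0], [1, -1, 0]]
0

Expansion along first row:
det = 1·det([[0,0],[-1,0]]) - -2·det([[2,0],[1,0]]) + 0·det([[2,0],[1,-1]])
    = 1·(0·0 - 0·-1) - -2·(2·0 - 0·1) + 0·(2·-1 - 0·1)
    = 1·0 - -2·0 + 0·-2
    = 0 + 0 + 0 = 0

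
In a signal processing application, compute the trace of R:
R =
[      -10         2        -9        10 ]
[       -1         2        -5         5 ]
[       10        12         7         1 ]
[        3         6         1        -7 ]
tr(R) = -10 + 2 + 7 - 7 = -8

The trace of a square matrix is the sum of its diagonal entries.
Diagonal entries of R: R[0][0] = -10, R[1][1] = 2, R[2][2] = 7, R[3][3] = -7.
tr(R) = -10 + 2 + 7 - 7 = -8.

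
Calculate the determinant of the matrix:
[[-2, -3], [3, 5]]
-1

For a 2×2 matrix [[a, b], [c, d]], det = ad - bc
det = (-2)(5) - (-3)(3) = -10 - -9 = -1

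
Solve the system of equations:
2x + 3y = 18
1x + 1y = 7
x = 3, y = 4

Use elimination (row reduction):
Equation 1: 2x + 3y = 18.
Equation 2: 1x + 1y = 7.
Multiply Eq1 by 1 and Eq2 by 2: 2x + 3y = 18;  2x + 2y = 14.
Subtract: (-1)y = -4, so y = 4.
Back-substitute into Eq1: 2x + 3*(4) = 18, so x = 3.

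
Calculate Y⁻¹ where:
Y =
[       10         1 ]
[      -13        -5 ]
det(Y) = -37
Y⁻¹ =
[     5/37      1/37 ]
[   -13/37    -10/37 ]

For a 2×2 matrix Y = [[a, b], [c, d]] with det(Y) ≠ 0, Y⁻¹ = (1/det(Y)) * [[d, -b], [-c, a]].
det(Y) = (10)*(-5) - (1)*(-13) = -50 + 13 = -37.
Y⁻¹ = (1/-37) * [[-5, -1], [13, 10]].
Dividing each entry by -37 and reducing:
Y⁻¹ =
[     5/37      1/37 ]
[   -13/37    -10/37 ]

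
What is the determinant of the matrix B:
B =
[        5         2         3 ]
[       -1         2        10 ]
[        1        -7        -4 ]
det(B) = 337

Expand along row 0 (cofactor expansion): det(B) = a*(e*i - f*h) - b*(d*i - f*g) + c*(d*h - e*g), where the 3×3 is [[a, b, c], [d, e, f], [g, h, i]].
Minor M_00 = (2)*(-4) - (10)*(-7) = -8 + 70 = 62.
Minor M_01 = (-1)*(-4) - (10)*(1) = 4 - 10 = -6.
Minor M_02 = (-1)*(-7) - (2)*(1) = 7 - 2 = 5.
det(B) = (5)*(62) - (2)*(-6) + (3)*(5) = 310 + 12 + 15 = 337.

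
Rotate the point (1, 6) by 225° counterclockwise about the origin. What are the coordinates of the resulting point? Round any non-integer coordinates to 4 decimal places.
(3.5355, -4.9497)

Rotation matrix R(θ) = [[cos θ, -sin θ], [sin θ, cos θ]]; for θ = 225°:
R = [[-√2/2, √2/2], [-√2/2, -√2/2]]
Result: R × [1, 6]ᵀ = [-√2/2·1 + (√2/2)·6, -√2/2·1 + (-√2/2)·6]ᵀ = (3.5355, -4.9497)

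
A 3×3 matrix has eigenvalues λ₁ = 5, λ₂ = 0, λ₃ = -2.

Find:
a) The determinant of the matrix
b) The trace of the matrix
det = 0, trace = 3

Two standard eigenvalue identities:
- det(A) equals the product of the eigenvalues (counted with multiplicity).
- trace(A) equals the sum of the eigenvalues.
det(A) = (5)*(0)*(-2) = 0.
trace(A) = 5 + 0 - 2 = 3.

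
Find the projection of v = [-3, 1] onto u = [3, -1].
[-3, 1]

The projection of v onto u is proj_u(v) = ((v·u) / (u·u)) · u.
v·u = (-3)*(3) + (1)*(-1) = -10.
u·u = (3)*(3) + (-1)*(-1) = 10.
coefficient = -10 / 10 = -1.
proj_u(v) = -1 · [3, -1] = [-3, 1].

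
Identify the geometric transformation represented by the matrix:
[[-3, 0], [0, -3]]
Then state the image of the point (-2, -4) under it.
uniform scaling by factor -3; image of (-2, -4) is (6, 12)

This is a diagonal matrix with equal entries -3, so it scales both axes by the same factor -3.
The matrix [[-3, 0], [0, -3]] represents: uniform scaling by factor -3.
Applying it to (-2, -4): [-3·-2 + 0·-4, 0·-2 + -3·-4] = (6, 12).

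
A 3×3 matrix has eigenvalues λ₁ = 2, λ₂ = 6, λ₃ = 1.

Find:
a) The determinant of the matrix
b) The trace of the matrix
det = 12, trace = 9

Two standard eigenvalue identities:
- det(A) equals the product of the eigenvalues (counted with multiplicity).
- trace(A) equals the sum of the eigenvalues.
det(A) = (2)*(6)*(1) = 12.
trace(A) = 2 + 6 + 1 = 9.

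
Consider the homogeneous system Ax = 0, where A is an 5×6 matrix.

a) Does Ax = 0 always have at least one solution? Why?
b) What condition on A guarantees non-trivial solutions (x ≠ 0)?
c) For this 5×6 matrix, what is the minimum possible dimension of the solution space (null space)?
a) Yes, x = 0 is always a solution. b) When A has linearly dependent columns (rank < n). c) Minimum nullity = 1.

a) x = 0 satisfies A·0 = 0, so the zero vector is always a solution.
b) Non-trivial solutions exist iff the columns of A are linearly dependent, equivalently rank(A) < n (the number of columns).
c) By rank-nullity, rank(A) + nullity(A) = n = 6. Since A has only 5 rows, rank(A) ≤ 5, so nullity(A) ≥ 6 - 5 = 1.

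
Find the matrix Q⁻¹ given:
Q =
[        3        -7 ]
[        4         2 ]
det(Q) = 34
Q⁻¹ =
[     1/17      7/34 ]
[    -2/17      3/34 ]

For a 2×2 matrix Q = [[a, b], [c, d]] with det(Q) ≠ 0, Q⁻¹ = (1/det(Q)) * [[d, -b], [-c, a]].
det(Q) = (3)*(2) - (-7)*(4) = 6 + 28 = 34.
Q⁻¹ = (1/34) * [[2, 7], [-4, 3]].
Dividing each entry by 34 and reducing:
Q⁻¹ =
[     1/17      7/34 ]
[    -2/17      3/34 ]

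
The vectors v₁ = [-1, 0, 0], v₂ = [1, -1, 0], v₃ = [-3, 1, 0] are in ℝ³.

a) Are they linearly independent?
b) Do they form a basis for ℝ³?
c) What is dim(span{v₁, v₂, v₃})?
Not independent, not a basis, dim(span) = 2

Check whether v₃ can be written as a linear combination of v₁ and v₂.
v₃ = (2)·v₁ + (-1)·v₂ = [-3, 1, 0], so the three vectors are linearly dependent.
Thus they do not form a basis for ℝ³, and dim(span{v₁, v₂, v₃}) = 2 (spanned by v₁ and v₂).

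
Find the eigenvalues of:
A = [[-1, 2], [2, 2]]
λ = -2, 3

Solve det(A - λI) = 0. For a 2×2 matrix this is λ² - (trace)λ + det = 0.
trace(A) = -1 + 2 = 1.
det(A) = (-1)*(2) - (2)*(2) = -2 - 4 = -6.
Characteristic equation: λ² - (1)λ + (-6) = 0.
Discriminant: (1)² - 4*(-6) = 1 + 24 = 25.
Roots: λ = (1 ± √25) / 2 = -2, 3.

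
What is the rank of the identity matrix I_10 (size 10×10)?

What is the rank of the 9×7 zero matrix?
rank(I_10) = 10, rank(0) = 0

The identity I_10 has 10 columns that are the standard basis vectors e_1, …, e_10. These are linearly independent, so all 10 columns are pivots and rank(I_10) = 10.
The 9×7 zero matrix has every entry zero, so every row is the zero row and there are no pivots; rank(0) = 0.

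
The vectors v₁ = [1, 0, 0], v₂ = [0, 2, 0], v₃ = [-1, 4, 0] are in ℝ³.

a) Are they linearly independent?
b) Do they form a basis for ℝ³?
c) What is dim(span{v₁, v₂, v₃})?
Not independent, not a basis, dim(span) = 2

Check whether v₃ can be written as a linear combination of v₁ and v₂.
v₃ = (-1)·v₁ + (2)·v₂ = [-1, 4, 0], so the three vectors are linearly dependent.
Thus they do not form a basis for ℝ³, and dim(span{v₁, v₂, v₃}) = 2 (spanned by v₁ and v₂).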